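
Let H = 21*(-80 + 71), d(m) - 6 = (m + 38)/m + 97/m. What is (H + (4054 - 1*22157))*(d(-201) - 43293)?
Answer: 53050586444/67 ≈ 7.9180e+8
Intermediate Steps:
d(m) = 6 + 97/m + (38 + m)/m (d(m) = 6 + ((m + 38)/m + 97/m) = 6 + ((38 + m)/m + 97/m) = 6 + (97/m + (38 + m)/m) = 6 + 97/m + (38 + m)/m)
H = -189 (H = 21*(-9) = -189)
(H + (4054 - 1*22157))*(d(-201) - 43293) = (-189 + (4054 - 1*22157))*((7 + 135/(-201)) - 43293) = (-189 + (4054 - 22157))*((7 + 135*(-1/201)) - 43293) = (-189 - 18103)*((7 - 45/67) - 43293) = -18292*(424/67 - 43293) = -18292*(-2900207/67) = 53050586444/67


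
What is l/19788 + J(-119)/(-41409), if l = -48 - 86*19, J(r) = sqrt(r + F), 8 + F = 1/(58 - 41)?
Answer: -841/9894 - I*sqrt(36686)/703953 ≈ -0.085001 - 0.00027209*I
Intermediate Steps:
F = -135/17 (F = -8 + 1/(58 - 41) = -8 + 1/17 = -135/17 ≈ -7.9412)
J(r) = sqrt(-135/17 + r) (J(r) = sqrt(r - 135/17) = sqrt(-135/17 + r))
l = -1682 (l = -48 - 1634 = -1682)
l/19788 + J(-119)/(-41409) = -1682/19788 + (sqrt(-2295 + 289*(-119))/17)/(-41409) = -1682*1/19788 + (sqrt(-2295 - 34391)/17)*(-1/41409) = -841/9894 + (sqrt(-36686)/17)*(-1/41409) = -841/9894 + ((I*sqrt(36686))/17)*(-1/41409) = -841/9894 + (I*sqrt(36686)/17)*(-1/41409) = -841/9894 - I*sqrt(36686)/703953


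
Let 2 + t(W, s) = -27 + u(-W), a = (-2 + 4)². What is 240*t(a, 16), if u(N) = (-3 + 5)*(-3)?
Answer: -8400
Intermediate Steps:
u(N) = -6 (u(N) = 2*(-3) = -6)
a = 4 (a = 2² = 4)
t(W, s) = -35 (t(W, s) = -2 + (-27 - 6) = -2 - 33 = -35)
240*t(a, 16) = 240*(-35) = -8400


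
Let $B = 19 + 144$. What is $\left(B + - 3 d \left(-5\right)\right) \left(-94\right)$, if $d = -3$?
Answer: $-11092$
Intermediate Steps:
$B = 163$
$\left(B + - 3 d \left(-5\right)\right) \left(-94\right) = \left(163 + \left(-3\right) \left(-3\right) \left(-5\right)\right) \left(-94\right) = \left(163 + 9 \left(-5\right)\right) \left(-94\right) = \left(163 - 45\right) \left(-94\right) = 118 \left(-94\right) = -11092$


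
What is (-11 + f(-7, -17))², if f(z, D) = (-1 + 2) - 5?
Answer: 225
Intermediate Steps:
f(z, D) = -4 (f(z, D) = 1 - 5 = -4)
(-11 + f(-7, -17))² = (-11 - 4)² = (-15)² = 225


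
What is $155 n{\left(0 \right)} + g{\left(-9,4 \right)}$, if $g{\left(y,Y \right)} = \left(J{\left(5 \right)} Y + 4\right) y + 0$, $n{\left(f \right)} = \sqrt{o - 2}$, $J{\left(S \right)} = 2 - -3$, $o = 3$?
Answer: $-61$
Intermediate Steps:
$J{\left(S \right)} = 5$ ($J{\left(S \right)} = 2 + 3 = 5$)
$n{\left(f \right)} = 1$ ($n{\left(f \right)} = \sqrt{3 - 2} = \sqrt{1} = 1$)
$g{\left(y,Y \right)} = y \left(4 + 5 Y\right)$ ($g{\left(y,Y \right)} = \left(5 Y + 4\right) y + 0 = \left(4 + 5 Y\right) y + 0 = y \left(4 + 5 Y\right) + 0 = y \left(4 + 5 Y\right)$)
$155 n{\left(0 \right)} + g{\left(-9,4 \right)} = 155 \cdot 1 - 9 \left(4 + 5 \cdot 4\right) = 155 - 9 \left(4 + 20\right) = 155 - 216 = -61$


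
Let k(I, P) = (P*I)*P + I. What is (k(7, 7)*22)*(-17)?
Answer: -130900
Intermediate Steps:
k(I, P) = I + I*P**2 (k(I, P) = (I*P)*P + I = I*P**2 + I = I + I*P**2)
(k(7, 7)*22)*(-17) = ((7*(1 + 7**2))*22)*(-17) = ((7*(1 + 49))*22)*(-17) = ((7*50)*22)*(-17) = (350*22)*(-17) = 7700*(-17) = -130900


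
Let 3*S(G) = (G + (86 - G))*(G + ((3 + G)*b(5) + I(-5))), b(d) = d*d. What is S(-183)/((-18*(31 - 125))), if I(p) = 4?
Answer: -201197/2538 ≈ -79.274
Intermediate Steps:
b(d) = d²
S(G) = 6794/3 + 2236*G/3 (S(G) = ((G + (86 - G))*(G + ((3 + G)*5² + 4)))/3 = (86*(G + ((3 + G)*25 + 4)))/3 = (86*(G + ((75 + 25*G) + 4)))/3 = (86*(G + (79 + 25*G)))/3 = (86*(79 + 26*G))/3 = (6794 + 2236*G)/3 = 6794/3 + 2236*G/3)
S(-183)/((-18*(31 - 125))) = (6794/3 + (2236/3)*(-183))/((-18*(31 - 125))) = (6794/3 - 136396)/((-18*(-94))) = -402394/3/1692 = -402394/3*1/1692 = -201197/2538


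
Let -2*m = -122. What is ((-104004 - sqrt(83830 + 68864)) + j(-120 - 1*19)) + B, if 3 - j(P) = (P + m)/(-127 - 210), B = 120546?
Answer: 5575587/337 - 3*sqrt(16966) ≈ 16154.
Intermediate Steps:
m = 61 (m = -1/2*(-122) = 61)
j(P) = 1072/337 + P/337 (j(P) = 3 - (P + 61)/(-127 - 210) = 3 - (61 + P)/(-337) = 3 - (61 + P)*(-1)/337 = 3 - (-61/337 - P/337) = 3 + (61/337 + P/337) = 1072/337 + P/337)
((-104004 - sqrt(83830 + 68864)) + j(-120 - 1*19)) + B = ((-104004 - sqrt(83830 + 68864)) + (1072/337 + (-120 - 1*19)/337)) + 120546 = ((-104004 - sqrt(152694)) + (1072/337 + (-120 - 19)/337)) + 120546 = ((-104004 - 3*sqrt(16966)) + (1072/337 + (1/337)*(-139))) + 120546 = ((-104004 - 3*sqrt(16966)) + (1072/337 - 139/337)) + 120546 = ((-104004 - 3*sqrt(16966)) + 933/337) + 120546 = (-35048415/337 - 3*sqrt(16966)) + 120546 = 5575587/337 - 3*sqrt(16966)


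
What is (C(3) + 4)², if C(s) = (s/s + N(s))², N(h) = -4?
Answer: 169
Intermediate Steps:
C(s) = 9 (C(s) = (s/s - 4)² = (1 - 4)² = (-3)² = 9)
(C(3) + 4)² = (9 + 4)² = 13² = 169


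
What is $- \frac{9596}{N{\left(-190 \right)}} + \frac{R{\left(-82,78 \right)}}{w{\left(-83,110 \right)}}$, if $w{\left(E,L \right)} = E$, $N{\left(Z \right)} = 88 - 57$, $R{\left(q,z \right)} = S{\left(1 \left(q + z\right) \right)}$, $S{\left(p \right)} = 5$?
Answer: $- \frac{796623}{2573} \approx -309.61$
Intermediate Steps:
$R{\left(q,z \right)} = 5$
$N{\left(Z \right)} = 31$
$- \frac{9596}{N{\left(-190 \right)}} + \frac{R{\left(-82,78 \right)}}{w{\left(-83,110 \right)}} = - \frac{9596}{31} + \frac{5}{-83} = \left(-9596\right) \frac{1}{31} + 5 \left(- \frac{1}{83}\right) = - \frac{9596}{31} - \frac{5}{83} = - \frac{796623}{2573}$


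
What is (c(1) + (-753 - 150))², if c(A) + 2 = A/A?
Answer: 817216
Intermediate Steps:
c(A) = -1 (c(A) = -2 + A/A = -2 + 1 = -1)
(c(1) + (-753 - 150))² = (-1 + (-753 - 150))² = (-1 - 903)² = (-904)² = 817216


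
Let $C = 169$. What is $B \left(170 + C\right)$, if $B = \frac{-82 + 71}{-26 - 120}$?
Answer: $\frac{3729}{146} \approx 25.541$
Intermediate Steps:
$B = \frac{11}{146}$ ($B = - \frac{11}{-146} = \left(-11\right) \left(- \frac{1}{146}\right) = \frac{11}{146} \approx 0.075342$)
$B \left(170 + C\right) = \frac{11 \left(170 + 169\right)}{146} = \frac{11}{146} \cdot 339 = \frac{3729}{146}$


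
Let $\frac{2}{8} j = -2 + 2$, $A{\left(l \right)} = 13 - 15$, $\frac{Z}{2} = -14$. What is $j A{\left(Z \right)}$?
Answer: $0$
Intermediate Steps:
$Z = -28$ ($Z = 2 \left(-14\right) = -28$)
$A{\left(l \right)} = -2$
$j = 0$ ($j = 4 \left(-2 + 2\right) = 4 \cdot 0 = 0$)
$j A{\left(Z \right)} = 0 \left(-2\right) = 0$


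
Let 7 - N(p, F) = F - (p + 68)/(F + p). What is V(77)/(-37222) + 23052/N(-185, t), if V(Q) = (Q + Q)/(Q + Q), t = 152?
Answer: -2359614635/14479358 ≈ -162.96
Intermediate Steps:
N(p, F) = 7 - F + (68 + p)/(F + p) (N(p, F) = 7 - (F - (p + 68)/(F + p)) = 7 - (F - (68 + p)/(F + p)) = 7 + (-F + (68 + p)/(F + p)) = 7 - F + (68 + p)/(F + p))
V(Q) = 1 (V(Q) = (2*Q)/((2*Q)) = (2*Q)*(1/(2*Q)) = 1)
V(77)/(-37222) + 23052/N(-185, t) = 1/(-37222) + 23052/(((68 - 1*152² + 7*152 + 8*(-185) - 1*152*(-185))/(152 - 185))) = 1*(-1/37222) + 23052/(((68 - 1*23104 + 1064 - 1480 + 28120)/(-33))) = -1/37222 + 23052/((-(68 - 23104 + 1064 - 1480 + 28120)/33)) = -1/37222 + 23052/((-1/33*4668)) = -1/37222 + 23052/(-1556/11) = -1/37222 + 23052*(-11/1556) = -1/37222 - 63393/389 = -2359614635/14479358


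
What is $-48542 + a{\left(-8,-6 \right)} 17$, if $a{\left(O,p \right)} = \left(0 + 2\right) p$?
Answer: $-48746$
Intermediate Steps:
$a{\left(O,p \right)} = 2 p$
$-48542 + a{\left(-8,-6 \right)} 17 = -48542 + 2 \left(-6\right) 17 = -48542 - 204 = -48746$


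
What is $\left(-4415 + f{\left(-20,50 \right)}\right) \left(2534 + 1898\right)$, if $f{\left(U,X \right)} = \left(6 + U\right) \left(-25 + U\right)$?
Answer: $-16775120$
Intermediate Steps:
$f{\left(U,X \right)} = \left(-25 + U\right) \left(6 + U\right)$
$\left(-4415 + f{\left(-20,50 \right)}\right) \left(2534 + 1898\right) = \left(-4415 - \left(-230 - 400\right)\right) \left(2534 + 1898\right) = \left(-4415 + \left(-150 + 400 + 380\right)\right) 4432 = \left(-4415 + 630\right) 4432 = \left(-3785\right) 4432 = -16775120$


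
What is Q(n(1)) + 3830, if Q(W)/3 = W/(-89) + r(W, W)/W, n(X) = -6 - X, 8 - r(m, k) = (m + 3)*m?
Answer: 2391577/623 ≈ 3838.8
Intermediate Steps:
r(m, k) = 8 - m*(3 + m) (r(m, k) = 8 - (m + 3)*m = 8 - (3 + m)*m = 8 - m*(3 + m))
Q(W) = -3*W/89 + 3*(8 - W**2 - 3*W)/W (Q(W) = 3*(W/(-89) + (8 - W**2 - 3*W)/W) = 3*(W*(-1/89) + (8 - W**2 - 3*W)/W) = 3*(-W/89 + (8 - W**2 - 3*W)/W) = -3*W/89 + 3*(8 - W**2 - 3*W)/W)
Q(n(1)) + 3830 = (-9 + 24/(-6 - 1*1) - 270*(-6 - 1*1)/89) + 3830 = (-9 + 24/(-6 - 1) - 270*(-6 - 1)/89) + 3830 = (-9 + 24/(-7) - 270/89*(-7)) + 3830 = (-9 + 24*(-1/7) + 1890/89) + 3830 = (-9 - 24/7 + 1890/89) + 3830 = 5487/623 + 3830 = 2391577/623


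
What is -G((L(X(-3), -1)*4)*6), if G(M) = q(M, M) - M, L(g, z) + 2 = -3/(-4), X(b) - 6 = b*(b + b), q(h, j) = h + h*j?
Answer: -900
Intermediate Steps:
X(b) = 6 + 2*b² (X(b) = 6 + b*(b + b) = 6 + b*(2*b) = 6 + 2*b²)
L(g, z) = -5/4 (L(g, z) = -2 - 3/(-4) = -2 - 3*(-¼) = -2 + ¾ = -5/4)
G(M) = -M + M*(1 + M) (G(M) = M*(1 + M) - M = -M + M*(1 + M))
-G((L(X(-3), -1)*4)*6) = -(-5/4*4*6)² = -(-5*6)² = -1*(-30)² = -1*900 = -900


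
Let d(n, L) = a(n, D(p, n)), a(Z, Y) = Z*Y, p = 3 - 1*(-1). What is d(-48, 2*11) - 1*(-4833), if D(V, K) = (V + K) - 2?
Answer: 7041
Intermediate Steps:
p = 4 (p = 3 + 1 = 4)
D(V, K) = -2 + K + V (D(V, K) = (K + V) - 2 = -2 + K + V)
a(Z, Y) = Y*Z
d(n, L) = n*(2 + n) (d(n, L) = (-2 + n + 4)*n = (2 + n)*n = n*(2 + n))
d(-48, 2*11) - 1*(-4833) = -48*(2 - 48) - 1*(-4833) = -48*(-46) + 4833 = 2208 + 4833 = 7041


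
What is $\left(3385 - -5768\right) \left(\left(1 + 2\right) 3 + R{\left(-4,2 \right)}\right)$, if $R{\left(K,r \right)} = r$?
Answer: $100683$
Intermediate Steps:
$\left(3385 - -5768\right) \left(\left(1 + 2\right) 3 + R{\left(-4,2 \right)}\right) = \left(3385 - -5768\right) \left(\left(1 + 2\right) 3 + 2\right) = \left(3385 + 5768\right) \left(3 \cdot 3 + 2\right) = 9153 \left(9 + 2\right) = 9153 \cdot 11 = 100683$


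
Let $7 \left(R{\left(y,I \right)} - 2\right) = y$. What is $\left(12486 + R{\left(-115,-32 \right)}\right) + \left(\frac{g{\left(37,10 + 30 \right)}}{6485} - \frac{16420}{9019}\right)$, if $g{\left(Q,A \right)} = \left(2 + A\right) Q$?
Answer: $\frac{5105432380497}{409417505} \approx 12470.0$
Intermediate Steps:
$g{\left(Q,A \right)} = Q \left(2 + A\right)$
$R{\left(y,I \right)} = 2 + \frac{y}{7}$
$\left(12486 + R{\left(-115,-32 \right)}\right) + \left(\frac{g{\left(37,10 + 30 \right)}}{6485} - \frac{16420}{9019}\right) = \left(12486 + \left(2 + \frac{1}{7} \left(-115\right)\right)\right) - \left(\frac{16420}{9019} - \frac{37 \left(2 + \left(10 + 30\right)\right)}{6485}\right) = \left(12486 + \left(2 - \frac{115}{7}\right)\right) - \left(\frac{16420}{9019} - 37 \left(2 + 40\right) \frac{1}{6485}\right) = \left(12486 - \frac{101}{7}\right) - \left(\frac{16420}{9019} - 37 \cdot 42 \cdot \frac{1}{6485}\right) = \frac{87301}{7} + \left(1554 \cdot \frac{1}{6485} - \frac{16420}{9019}\right) = \frac{87301}{7} + \left(\frac{1554}{6485} - \frac{16420}{9019}\right) = \frac{87301}{7} - \frac{92468174}{58488215} = \frac{5105432380497}{409417505}$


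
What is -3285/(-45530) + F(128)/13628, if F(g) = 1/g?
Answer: 573034697/7942180352 ≈ 0.072151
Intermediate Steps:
-3285/(-45530) + F(128)/13628 = -3285/(-45530) + 1/(128*13628) = -3285*(-1/45530) + (1/128)*(1/13628) = 657/9106 + 1/1744384 = 573034697/7942180352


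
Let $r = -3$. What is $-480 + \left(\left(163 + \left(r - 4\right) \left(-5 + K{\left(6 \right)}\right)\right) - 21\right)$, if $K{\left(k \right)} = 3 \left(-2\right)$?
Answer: $-261$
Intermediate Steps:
$K{\left(k \right)} = -6$
$-480 + \left(\left(163 + \left(r - 4\right) \left(-5 + K{\left(6 \right)}\right)\right) - 21\right) = -480 + \left(\left(163 + \left(-3 - 4\right) \left(-5 - 6\right)\right) - 21\right) = -480 + \left(\left(163 - -77\right) - 21\right) = -480 + \left(\left(163 + 77\right) - 21\right) = -480 + \left(240 - 21\right) = -480 + 219 = -261$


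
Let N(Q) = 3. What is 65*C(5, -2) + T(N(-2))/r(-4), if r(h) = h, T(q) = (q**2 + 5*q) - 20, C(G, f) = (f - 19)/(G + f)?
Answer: -456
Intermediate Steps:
C(G, f) = (-19 + f)/(G + f)
T(q) = -20 + q**2 + 5*q
65*C(5, -2) + T(N(-2))/r(-4) = 65*((-19 - 2)/(5 - 2)) + (-20 + 3**2 + 5*3)/(-4) = 65*(-21/3) + (-20 + 9 + 15)*(-1/4) = 65*((1/3)*(-21)) + 4*(-1/4) = 65*(-7) - 1 = -455 - 1 = -456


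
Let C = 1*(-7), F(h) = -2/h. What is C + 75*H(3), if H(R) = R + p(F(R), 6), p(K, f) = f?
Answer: 668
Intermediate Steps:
C = -7
H(R) = 6 + R (H(R) = R + 6 = 6 + R)
C + 75*H(3) = -7 + 75*(6 + 3) = -7 + 75*9 = -7 + 675 = 668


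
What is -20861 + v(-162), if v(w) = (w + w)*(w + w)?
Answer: 84115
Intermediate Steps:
v(w) = 4*w² (v(w) = (2*w)*(2*w) = 4*w²)
-20861 + v(-162) = -20861 + 4*(-162)² = -20861 + 4*26244 = -20861 + 104976 = 84115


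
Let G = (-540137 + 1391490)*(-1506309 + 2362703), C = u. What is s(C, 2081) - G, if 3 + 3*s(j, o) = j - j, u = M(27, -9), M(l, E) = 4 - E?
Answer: -729093601083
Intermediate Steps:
u = 13 (u = 4 - 1*(-9) = 4 + 9 = 13)
C = 13
s(j, o) = -1 (s(j, o) = -1 + (j - j)/3 = -1 + (⅓)*0 = -1 + 0 = -1)
G = 729093601082 (G = 851353*856394 = 729093601082)
s(C, 2081) - G = -1 - 1*729093601082 = -1 - 729093601082 = -729093601083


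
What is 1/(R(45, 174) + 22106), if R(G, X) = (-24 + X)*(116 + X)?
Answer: 1/65606 ≈ 1.5243e-5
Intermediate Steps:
1/(R(45, 174) + 22106) = 1/((-2784 + 174² + 92*174) + 22106) = 1/((-2784 + 30276 + 16008) + 22106) = 1/(43500 + 22106) = 1/65606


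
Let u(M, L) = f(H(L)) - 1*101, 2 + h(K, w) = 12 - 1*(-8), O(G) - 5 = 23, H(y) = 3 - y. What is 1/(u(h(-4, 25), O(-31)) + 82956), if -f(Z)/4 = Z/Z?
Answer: 1/82851 ≈ 1.2070e-5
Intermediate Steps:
f(Z) = -4 (f(Z) = -4*Z/Z = -4*1 = -4)
O(G) = 28 (O(G) = 5 + 23 = 28)
h(K, w) = 18 (h(K, w) = -2 + (12 - 1*(-8)) = -2 + (12 + 8) = -2 + 20 = 18)
u(M, L) = -105 (u(M, L) = -4 - 1*101 = -4 - 101 = -105)
1/(u(h(-4, 25), O(-31)) + 82956) = 1/(-105 + 82956) = 1/82851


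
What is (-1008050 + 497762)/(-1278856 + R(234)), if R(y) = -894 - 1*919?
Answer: 510288/1280669 ≈ 0.39845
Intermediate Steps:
R(y) = -1813 (R(y) = -894 - 919 = -1813)
(-1008050 + 497762)/(-1278856 + R(234)) = (-1008050 + 497762)/(-1278856 - 1813) = -510288/(-1280669) = -510288*(-1/1280669) = 510288/1280669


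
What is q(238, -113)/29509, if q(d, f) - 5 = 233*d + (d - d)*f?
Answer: 55459/29509 ≈ 1.8794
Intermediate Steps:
q(d, f) = 5 + 233*d (q(d, f) = 5 + (233*d + (d - d)*f) = 5 + (233*d + 0*f) = 5 + (233*d + 0) = 5 + 233*d)
q(238, -113)/29509 = (5 + 233*238)/29509 = (5 + 55454)*(1/29509) = 55459*(1/29509) = 55459/29509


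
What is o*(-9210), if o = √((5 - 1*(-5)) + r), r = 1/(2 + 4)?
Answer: -1535*√366 ≈ -29366.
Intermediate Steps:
r = ⅙ (r = 1/6 = ⅙ ≈ 0.16667)
o = √366/6 (o = √((5 - 1*(-5)) + ⅙) = √((5 + 5) + ⅙) = √(10 + ⅙) = √(61/6) = √366/6 ≈ 3.1885)
o*(-9210) = (√366/6)*(-9210) = -1535*√366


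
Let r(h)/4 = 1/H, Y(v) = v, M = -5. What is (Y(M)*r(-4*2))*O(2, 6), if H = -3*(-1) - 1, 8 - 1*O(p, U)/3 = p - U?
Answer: -360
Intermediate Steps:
O(p, U) = 24 - 3*p + 3*U (O(p, U) = 24 - 3*(p - U) = 24 + (-3*p + 3*U) = 24 - 3*p + 3*U)
H = 2 (H = 3 - 1 = 2)
r(h) = 2 (r(h) = 4/2 = 4*(½) = 2)
(Y(M)*r(-4*2))*O(2, 6) = (-5*2)*(24 - 3*2 + 3*6) = -10*(24 - 6 + 18) = -10*36 = -360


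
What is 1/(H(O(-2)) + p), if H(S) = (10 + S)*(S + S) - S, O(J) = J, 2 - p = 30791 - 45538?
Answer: 1/14719 ≈ 6.7939e-5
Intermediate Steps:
p = 14749 (p = 2 - (30791 - 45538) = 2 - 1*(-14747) = 2 + 14747 = 14749)
H(S) = -S + 2*S*(10 + S) (H(S) = (10 + S)*(2*S) - S = 2*S*(10 + S) - S = -S + 2*S*(10 + S))
1/(H(O(-2)) + p) = 1/(-2*(19 + 2*(-2)) + 14749) = 1/(-2*(19 - 4) + 14749) = 1/(-2*15 + 14749) = 1/(-30 + 14749) = 1/14719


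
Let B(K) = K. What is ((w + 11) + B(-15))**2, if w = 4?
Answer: 0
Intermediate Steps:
((w + 11) + B(-15))**2 = ((4 + 11) - 15)**2 = (15 - 15)**2 = 0**2 = 0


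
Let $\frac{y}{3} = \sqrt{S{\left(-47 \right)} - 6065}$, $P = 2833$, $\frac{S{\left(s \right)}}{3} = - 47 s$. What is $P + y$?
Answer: $2833 + 3 \sqrt{562} \approx 2904.1$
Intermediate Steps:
$S{\left(s \right)} = - 141 s$ ($S{\left(s \right)} = 3 \left(- 47 s\right) = - 141 s$)
$y = 3 \sqrt{562}$ ($y = 3 \sqrt{\left(-141\right) \left(-47\right) - 6065} = 3 \sqrt{6627 - 6065} = 3 \sqrt{562} \approx 71.12$)
$P + y = 2833 + 3 \sqrt{562}$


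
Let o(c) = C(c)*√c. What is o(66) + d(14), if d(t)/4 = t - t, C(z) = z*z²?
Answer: 287496*√66 ≈ 2.3356e+6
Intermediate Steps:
C(z) = z³
d(t) = 0 (d(t) = 4*(t - t) = 4*0 = 0)
o(c) = c^(7/2) (o(c) = c³*√c = c^(7/2))
o(66) + d(14) = 66^(7/2) + 0 = 287496*√66 + 0 = 287496*√66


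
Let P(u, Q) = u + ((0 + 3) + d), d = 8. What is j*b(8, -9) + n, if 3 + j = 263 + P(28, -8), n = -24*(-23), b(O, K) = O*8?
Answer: 19688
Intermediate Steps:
b(O, K) = 8*O
n = 552
P(u, Q) = 11 + u (P(u, Q) = u + ((0 + 3) + 8) = u + (3 + 8) = u + 11 = 11 + u)
j = 299 (j = -3 + (263 + (11 + 28)) = -3 + (263 + 39) = -3 + 302 = 299)
j*b(8, -9) + n = 299*(8*8) + 552 = 299*64 + 552 = 19136 + 552 = 19688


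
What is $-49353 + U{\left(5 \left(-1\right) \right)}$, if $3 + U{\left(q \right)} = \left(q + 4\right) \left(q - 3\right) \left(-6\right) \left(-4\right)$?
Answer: $-49164$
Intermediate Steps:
$U{\left(q \right)} = -3 + 24 \left(-3 + q\right) \left(4 + q\right)$ ($U{\left(q \right)} = -3 + \left(q + 4\right) \left(q - 3\right) \left(-6\right) \left(-4\right) = -3 + \left(4 + q\right) \left(-3 + q\right) \left(-6\right) \left(-4\right) = -3 + \left(-3 + q\right) \left(4 + q\right) \left(-6\right) \left(-4\right) = -3 + - 6 \left(-3 + q\right) \left(4 + q\right) \left(-4\right) = -3 + 24 \left(-3 + q\right) \left(4 + q\right)$)
$-49353 + U{\left(5 \left(-1\right) \right)} = -49353 + \left(-291 + 24 \cdot 5 \left(-1\right) + 24 \left(5 \left(-1\right)\right)^{2}\right) = -49353 + \left(-291 + 24 \left(-5\right) + 24 \left(-5\right)^{2}\right) = -49353 - -189 = -49353 + 189 = -49164$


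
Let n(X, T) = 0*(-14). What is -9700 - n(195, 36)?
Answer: -9700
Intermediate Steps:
n(X, T) = 0
-9700 - n(195, 36) = -9700 - 1*0 = -9700 + 0 = -9700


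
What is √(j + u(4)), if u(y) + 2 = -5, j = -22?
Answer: I*√29 ≈ 5.3852*I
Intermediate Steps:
u(y) = -7 (u(y) = -2 - 5 = -7)
√(j + u(4)) = √(-22 - 7) = √(-29) = I*√29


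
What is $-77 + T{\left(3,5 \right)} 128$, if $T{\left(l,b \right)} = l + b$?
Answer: $947$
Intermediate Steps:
$T{\left(l,b \right)} = b + l$
$-77 + T{\left(3,5 \right)} 128 = -77 + \left(5 + 3\right) 128 = -77 + 8 \cdot 128 = -77 + 1024 = 947$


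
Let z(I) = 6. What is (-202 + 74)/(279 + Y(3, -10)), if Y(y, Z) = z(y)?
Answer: -128/285 ≈ -0.44912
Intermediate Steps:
Y(y, Z) = 6
(-202 + 74)/(279 + Y(3, -10)) = (-202 + 74)/(279 + 6) = -128/285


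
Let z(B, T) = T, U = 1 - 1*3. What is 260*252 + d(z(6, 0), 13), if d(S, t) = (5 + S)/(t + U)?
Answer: 720725/11 ≈ 65520.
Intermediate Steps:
U = -2 (U = 1 - 3 = -2)
d(S, t) = (5 + S)/(-2 + t) (d(S, t) = (5 + S)/(t - 2) = (5 + S)/(-2 + t))
260*252 + d(z(6, 0), 13) = 260*252 + (5 + 0)/(-2 + 13) = 65520 + 5/11 = 720725/11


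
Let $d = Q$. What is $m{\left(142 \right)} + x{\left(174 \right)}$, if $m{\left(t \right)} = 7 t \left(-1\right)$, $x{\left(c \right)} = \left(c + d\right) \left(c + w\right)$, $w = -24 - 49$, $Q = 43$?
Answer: $20923$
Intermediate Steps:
$d = 43$
$w = -73$ ($w = -24 - 49 = -73$)
$x{\left(c \right)} = \left(-73 + c\right) \left(43 + c\right)$ ($x{\left(c \right)} = \left(c + 43\right) \left(c - 73\right) = \left(43 + c\right) \left(-73 + c\right) = \left(-73 + c\right) \left(43 + c\right)$)
$m{\left(t \right)} = - 7 t$
$m{\left(142 \right)} + x{\left(174 \right)} = \left(-7\right) 142 - \left(8359 - 30276\right) = -994 - -21917 = -994 + 21917 = 20923$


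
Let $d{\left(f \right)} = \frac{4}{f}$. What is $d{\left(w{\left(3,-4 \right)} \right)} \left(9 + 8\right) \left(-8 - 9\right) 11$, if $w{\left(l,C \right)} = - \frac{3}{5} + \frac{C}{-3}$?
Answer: $-17340$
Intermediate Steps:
$w{\left(l,C \right)} = - \frac{3}{5} - \frac{C}{3}$ ($w{\left(l,C \right)} = \left(-3\right) \frac{1}{5} + C \left(- \frac{1}{3}\right) = - \frac{3}{5} - \frac{C}{3}$)
$d{\left(w{\left(3,-4 \right)} \right)} \left(9 + 8\right) \left(-8 - 9\right) 11 = \frac{4}{- \frac{3}{5} - - \frac{4}{3}} \left(9 + 8\right) \left(-8 - 9\right) 11 = \frac{4}{- \frac{3}{5} + \frac{4}{3}} \cdot 17 \left(-17\right) 11 = \frac{4}{\frac{11}{15}} \left(-289\right) 11 = 4 \cdot \frac{15}{11} \left(-289\right) 11 = \frac{60}{11} \left(-289\right) 11 = \left(- \frac{17340}{11}\right) 11 = -17340$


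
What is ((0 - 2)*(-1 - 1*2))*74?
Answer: 444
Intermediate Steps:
((0 - 2)*(-1 - 1*2))*74 = -2*(-1 - 2)*74 = -2*(-3)*74 = 6*74 = 444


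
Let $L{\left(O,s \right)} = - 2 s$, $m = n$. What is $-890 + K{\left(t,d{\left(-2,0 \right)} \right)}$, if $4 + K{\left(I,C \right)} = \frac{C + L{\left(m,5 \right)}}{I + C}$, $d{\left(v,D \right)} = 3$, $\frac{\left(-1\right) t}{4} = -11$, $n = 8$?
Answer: $- \frac{42025}{47} \approx -894.15$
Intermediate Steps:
$t = 44$ ($t = \left(-4\right) \left(-11\right) = 44$)
$m = 8$
$K{\left(I,C \right)} = -4 + \frac{-10 + C}{C + I}$ ($K{\left(I,C \right)} = -4 + \frac{C - 10}{I + C} = -4 + \frac{C - 10}{C + I} = -4 + \frac{-10 + C}{C + I}$)
$-890 + K{\left(t,d{\left(-2,0 \right)} \right)} = -890 + \frac{-10 - 176 - 9}{3 + 44} = -890 + \frac{-10 - 176 - 9}{47} = -890 + \frac{1}{47} \left(-195\right) = -890 - \frac{195}{47} = - \frac{42025}{47}$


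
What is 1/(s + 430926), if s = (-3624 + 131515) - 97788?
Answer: 1/461029 ≈ 2.1691e-6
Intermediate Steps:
s = 30103 (s = 127891 - 97788 = 30103)
1/(s + 430926) = 1/(30103 + 430926) = 1/461029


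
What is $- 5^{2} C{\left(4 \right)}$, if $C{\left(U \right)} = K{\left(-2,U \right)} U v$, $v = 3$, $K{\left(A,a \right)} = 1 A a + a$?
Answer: $1200$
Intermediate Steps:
$K{\left(A,a \right)} = a + A a$ ($K{\left(A,a \right)} = A a + a = a + A a$)
$C{\left(U \right)} = - 3 U^{2}$ ($C{\left(U \right)} = U \left(1 - 2\right) U 3 = U \left(-1\right) U 3 = - U U 3 = - U^{2} \cdot 3 = - 3 U^{2}$)
$- 5^{2} C{\left(4 \right)} = - 5^{2} \left(- 3 \cdot 4^{2}\right) = \left(-1\right) 25 \left(\left(-3\right) 16\right) = \left(-25\right) \left(-48\right) = 1200$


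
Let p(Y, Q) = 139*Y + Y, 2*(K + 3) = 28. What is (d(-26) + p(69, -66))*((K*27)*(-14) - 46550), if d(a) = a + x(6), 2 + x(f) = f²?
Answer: -490244944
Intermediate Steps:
K = 11 (K = -3 + (½)*28 = -3 + 14 = 11)
x(f) = -2 + f²
d(a) = 34 + a (d(a) = a + (-2 + 6²) = a + (-2 + 36) = a + 34 = 34 + a)
p(Y, Q) = 140*Y
(d(-26) + p(69, -66))*((K*27)*(-14) - 46550) = ((34 - 26) + 140*69)*((11*27)*(-14) - 46550) = (8 + 9660)*(297*(-14) - 46550) = 9668*(-4158 - 46550) = 9668*(-50708) = -490244944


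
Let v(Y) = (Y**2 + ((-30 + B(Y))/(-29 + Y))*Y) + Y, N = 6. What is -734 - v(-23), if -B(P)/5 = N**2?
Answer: -29825/26 ≈ -1147.1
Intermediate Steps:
B(P) = -180 (B(P) = -5*6**2 = -5*36 = -180)
v(Y) = Y + Y**2 - 210*Y/(-29 + Y) (v(Y) = (Y**2 + ((-30 - 180)/(-29 + Y))*Y) + Y = (Y**2 + (-210/(-29 + Y))*Y) + Y = (Y**2 - 210*Y/(-29 + Y)) + Y = Y + Y**2 - 210*Y/(-29 + Y))
-734 - v(-23) = -734 - (-23)*(-239 + (-23)**2 - 28*(-23))/(-29 - 23) = -734 - (-23)*(-239 + 529 + 644)/(-52) = -734 - (-23)*(-1)*934/52 = -734 - 1*10741/26 = -734 - 10741/26 = -29825/26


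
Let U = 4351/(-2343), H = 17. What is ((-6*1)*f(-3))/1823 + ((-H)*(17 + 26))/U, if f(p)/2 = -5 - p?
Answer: 3122416683/7931873 ≈ 393.65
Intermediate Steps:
f(p) = -10 - 2*p (f(p) = 2*(-5 - p) = -10 - 2*p)
U = -4351/2343 (U = 4351*(-1/2343) = -4351/2343 ≈ -1.8570)
((-6*1)*f(-3))/1823 + ((-H)*(17 + 26))/U = ((-6*1)*(-10 - 2*(-3)))/1823 + ((-1*17)*(17 + 26))/(-4351/2343) = -6*(-10 + 6)*(1/1823) - 17*43*(-2343/4351) = -6*(-4)*(1/1823) - 731*(-2343/4351) = 24*(1/1823) + 1712733/4351 = 24/1823 + 1712733/4351 = 3122416683/7931873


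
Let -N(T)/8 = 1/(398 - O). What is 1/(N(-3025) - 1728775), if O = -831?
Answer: -1229/2124664483 ≈ -5.7844e-7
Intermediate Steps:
N(T) = -8/1229 (N(T) = -8/(398 - 1*(-831)) = -8/(398 + 831) = -8/1229)
1/(N(-3025) - 1728775) = 1/(-8/1229 - 1728775) = 1/(-2124664483/1229) = -1229/2124664483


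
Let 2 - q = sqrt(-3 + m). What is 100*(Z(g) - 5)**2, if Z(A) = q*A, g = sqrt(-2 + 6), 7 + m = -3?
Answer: -5100 + 400*I*sqrt(13) ≈ -5100.0 + 1442.2*I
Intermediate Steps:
m = -10 (m = -7 - 3 = -10)
q = 2 - I*sqrt(13) (q = 2 - sqrt(-3 - 10) = 2 - sqrt(-13) = 2 - I*sqrt(13) ≈ 2.0 - 3.6056*I)
g = 2 (g = sqrt(4) = 2)
Z(A) = A*(2 - I*sqrt(13)) (Z(A) = (2 - I*sqrt(13))*A = A*(2 - I*sqrt(13)))
100*(Z(g) - 5)**2 = 100*(2*(2 - I*sqrt(13)) - 5)**2 = 100*((4 - 2*I*sqrt(13)) - 5)**2 = 100*(-1 - 2*I*sqrt(13))**2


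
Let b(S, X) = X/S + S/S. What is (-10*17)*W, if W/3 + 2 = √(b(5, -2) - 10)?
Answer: 1020 - 102*I*√235 ≈ 1020.0 - 1563.6*I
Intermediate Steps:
b(S, X) = 1 + X/S (b(S, X) = X/S + 1 = 1 + X/S)
W = -6 + 3*I*√235/5 (W = -6 + 3*√((5 - 2)/5 - 10) = -6 + 3*√((⅕)*3 - 10) = -6 + 3*√(⅗ - 10) = -6 + 3*√(-47/5) = -6 + 3*(I*√235/5) = -6 + 3*I*√235/5 ≈ -6.0 + 9.1978*I)
(-10*17)*W = (-10*17)*(-6 + 3*I*√235/5) = -170*(-6 + 3*I*√235/5) = 1020 - 102*I*√235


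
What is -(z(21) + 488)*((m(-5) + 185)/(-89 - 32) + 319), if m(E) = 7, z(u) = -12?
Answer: -18281732/121 ≈ -1.5109e+5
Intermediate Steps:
-(z(21) + 488)*((m(-5) + 185)/(-89 - 32) + 319) = -(-12 + 488)*((7 + 185)/(-89 - 32) + 319) = -476*(192/(-121) + 319) = -476*(192*(-1/121) + 319) = -476*(-192/121 + 319) = -476*38407/121 = -1*18281732/121 = -18281732/121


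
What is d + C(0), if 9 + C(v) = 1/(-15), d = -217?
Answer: -3391/15 ≈ -226.07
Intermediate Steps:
C(v) = -136/15 (C(v) = -9 + 1/(-15) = -9 - 1/15 = -136/15)
d + C(0) = -217 - 136/15 = -3391/15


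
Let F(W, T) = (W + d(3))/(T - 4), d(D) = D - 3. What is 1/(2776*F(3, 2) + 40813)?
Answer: 1/36649 ≈ 2.7286e-5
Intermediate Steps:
d(D) = -3 + D
F(W, T) = W/(-4 + T) (F(W, T) = (W + (-3 + 3))/(T - 4) = (W + 0)/(-4 + T) = W/(-4 + T))
1/(2776*F(3, 2) + 40813) = 1/(2776*(3/(-4 + 2)) + 40813) = 1/(2776*(3/(-2)) + 40813) = 1/(2776*(3*(-1/2)) + 40813) = 1/(2776*(-3/2) + 40813) = 1/(-4164 + 40813) = 1/36649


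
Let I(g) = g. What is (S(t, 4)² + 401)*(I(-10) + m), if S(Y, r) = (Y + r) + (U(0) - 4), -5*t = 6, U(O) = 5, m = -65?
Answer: -31158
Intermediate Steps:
t = -6/5 (t = -⅕*6 = -6/5 ≈ -1.2000)
S(Y, r) = 1 + Y + r (S(Y, r) = (Y + r) + (5 - 4) = (Y + r) + 1 = 1 + Y + r)
(S(t, 4)² + 401)*(I(-10) + m) = ((1 - 6/5 + 4)² + 401)*(-10 - 65) = ((19/5)² + 401)*(-75) = (361/25 + 401)*(-75) = (10386/25)*(-75) = -31158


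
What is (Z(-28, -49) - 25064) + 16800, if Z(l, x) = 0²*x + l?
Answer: -8292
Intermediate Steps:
Z(l, x) = l (Z(l, x) = 0*x + l = 0 + l = l)
(Z(-28, -49) - 25064) + 16800 = (-28 - 25064) + 16800 = -25092 + 16800 = -8292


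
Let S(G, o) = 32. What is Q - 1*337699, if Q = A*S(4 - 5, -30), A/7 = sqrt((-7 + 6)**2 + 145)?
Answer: -337699 + 224*sqrt(146) ≈ -3.3499e+5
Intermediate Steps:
A = 7*sqrt(146) (A = 7*sqrt((-7 + 6)**2 + 145) = 7*sqrt((-1)**2 + 145) = 7*sqrt(1 + 145) = 7*sqrt(146) ≈ 84.581)
Q = 224*sqrt(146) (Q = (7*sqrt(146))*32 = 224*sqrt(146) ≈ 2706.6)
Q - 1*337699 = 224*sqrt(146) - 1*337699 = 224*sqrt(146) - 337699 = -337699 + 224*sqrt(146)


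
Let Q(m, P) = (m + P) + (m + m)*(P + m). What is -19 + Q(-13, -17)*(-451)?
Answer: -338269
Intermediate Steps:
Q(m, P) = P + m + 2*m*(P + m) (Q(m, P) = (P + m) + (2*m)*(P + m) = (P + m) + 2*m*(P + m) = P + m + 2*m*(P + m))
-19 + Q(-13, -17)*(-451) = -19 + (-17 - 13 + 2*(-13)**2 + 2*(-17)*(-13))*(-451) = -19 + (-17 - 13 + 2*169 + 442)*(-451) = -19 + (-17 - 13 + 338 + 442)*(-451) = -19 + 750*(-451) = -19 - 338250 = -338269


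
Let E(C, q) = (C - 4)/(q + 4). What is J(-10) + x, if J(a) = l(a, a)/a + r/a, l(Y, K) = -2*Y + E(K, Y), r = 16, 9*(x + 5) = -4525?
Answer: -9209/18 ≈ -511.61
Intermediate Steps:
x = -4570/9 (x = -5 + (1/9)*(-4525) = -5 - 4525/9 = -4570/9 ≈ -507.78)
E(C, q) = (-4 + C)/(4 + q)
l(Y, K) = -2*Y + (-4 + K)/(4 + Y)
J(a) = 16/a + (-4 + a - 2*a*(4 + a))/(a*(4 + a)) (J(a) = ((-4 + a - 2*a*(4 + a))/(4 + a))/a + 16/a = (-4 + a - 2*a*(4 + a))/(a*(4 + a)) + 16/a = 16/a + (-4 + a - 2*a*(4 + a))/(a*(4 + a)))
J(-10) + x = (60 - 2*(-10)**2 + 9*(-10))/((-10)*(4 - 10)) - 4570/9 = -1/10*(60 - 2*100 - 90)/(-6) - 4570/9 = -1/10*(-1/6)*(60 - 200 - 90) - 4570/9 = -1/10*(-1/6)*(-230) - 4570/9 = -23/6 - 4570/9 = -9209/18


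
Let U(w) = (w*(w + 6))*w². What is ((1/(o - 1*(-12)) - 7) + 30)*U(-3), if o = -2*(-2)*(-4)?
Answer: -7371/4 ≈ -1842.8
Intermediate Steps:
o = -16 (o = 4*(-4) = -16)
U(w) = w³*(6 + w) (U(w) = (w*(6 + w))*w² = w³*(6 + w))
((1/(o - 1*(-12)) - 7) + 30)*U(-3) = ((1/(-16 - 1*(-12)) - 7) + 30)*((-3)³*(6 - 3)) = ((1/(-16 + 12) - 7) + 30)*(-27*3) = ((1/(-4) - 7) + 30)*(-81) = ((-¼ - 7) + 30)*(-81) = (-29/4 + 30)*(-81) = (91/4)*(-81) = -7371/4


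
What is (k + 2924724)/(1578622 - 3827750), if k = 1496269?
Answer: -4420993/2249128 ≈ -1.9656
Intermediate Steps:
(k + 2924724)/(1578622 - 3827750) = (1496269 + 2924724)/(1578622 - 3827750) = 4420993/(-2249128) = 4420993*(-1/2249128) = -4420993/2249128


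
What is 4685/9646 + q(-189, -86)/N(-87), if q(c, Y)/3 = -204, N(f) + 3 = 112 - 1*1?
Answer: -149927/28938 ≈ -5.1810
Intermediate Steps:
N(f) = 108 (N(f) = -3 + (112 - 1*1) = -3 + (112 - 1) = -3 + 111 = 108)
q(c, Y) = -612 (q(c, Y) = 3*(-204) = -612)
4685/9646 + q(-189, -86)/N(-87) = 4685/9646 - 612/108 = 4685*(1/9646) - 612*1/108 = 4685/9646 - 17/3 = -149927/28938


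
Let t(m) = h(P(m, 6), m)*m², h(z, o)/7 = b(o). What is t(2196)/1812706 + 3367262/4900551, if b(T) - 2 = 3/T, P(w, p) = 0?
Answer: 24084627682708/634518442929 ≈ 37.957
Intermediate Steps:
b(T) = 2 + 3/T
h(z, o) = 14 + 21/o (h(z, o) = 7*(2 + 3/o) = 14 + 21/o)
t(m) = m²*(14 + 21/m) (t(m) = (14 + 21/m)*m² = m²*(14 + 21/m))
t(2196)/1812706 + 3367262/4900551 = (7*2196*(3 + 2*2196))/1812706 + 3367262/4900551 = (7*2196*(3 + 4392))*(1/1812706) + 3367262*(1/4900551) = (7*2196*4395)*(1/1812706) + 3367262/4900551 = 67559940*(1/1812706) + 3367262/4900551 = 4825710/129479 + 3367262/4900551 = 24084627682708/634518442929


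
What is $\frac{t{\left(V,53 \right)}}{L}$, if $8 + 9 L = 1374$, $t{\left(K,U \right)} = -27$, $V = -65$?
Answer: $- \frac{243}{1366} \approx -0.17789$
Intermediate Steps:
$L = \frac{1366}{9}$ ($L = - \frac{8}{9} + \frac{1}{9} \cdot 1374 = - \frac{8}{9} + \frac{458}{3} = \frac{1366}{9} \approx 151.78$)
$\frac{t{\left(V,53 \right)}}{L} = - \frac{27}{\frac{1366}{9}} = \left(-27\right) \frac{9}{1366} = - \frac{243}{1366}$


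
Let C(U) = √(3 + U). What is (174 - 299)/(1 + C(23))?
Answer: 5 - 5*√26 ≈ -20.495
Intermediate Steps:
(174 - 299)/(1 + C(23)) = (174 - 299)/(1 + √(3 + 23)) = -125/(1 + √26)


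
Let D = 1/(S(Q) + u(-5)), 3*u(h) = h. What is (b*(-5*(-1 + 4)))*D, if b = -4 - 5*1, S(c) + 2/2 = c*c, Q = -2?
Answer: 405/4 ≈ 101.25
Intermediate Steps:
S(c) = -1 + c**2 (S(c) = -1 + c*c = -1 + c**2)
u(h) = h/3
D = 3/4 (D = 1/((-1 + (-2)**2) + (1/3)*(-5)) = 1/((-1 + 4) - 5/3) = 1/(3 - 5/3) = 1/(4/3) = 3/4 ≈ 0.75000)
b = -9 (b = -4 - 5 = -9)
(b*(-5*(-1 + 4)))*D = -(-45)*(-1 + 4)*(3/4) = -(-45)*3*(3/4) = -9*(-15)*(3/4) = 135*(3/4) = 405/4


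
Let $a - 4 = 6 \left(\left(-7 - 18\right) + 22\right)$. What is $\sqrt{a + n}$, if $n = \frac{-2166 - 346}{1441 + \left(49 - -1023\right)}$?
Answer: $\frac{i \sqrt{94725022}}{2513} \approx 3.8729 i$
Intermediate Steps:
$n = - \frac{2512}{2513}$ ($n = - \frac{2512}{1441 + \left(49 + 1023\right)} = - \frac{2512}{1441 + 1072} = - \frac{2512}{2513} \approx -0.9996$)
$a = -14$ ($a = 4 + 6 \left(\left(-7 - 18\right) + 22\right) = 4 + 6 \left(-25 + 22\right) = 4 + 6 \left(-3\right) = 4 - 18 = -14$)
$\sqrt{a + n} = \sqrt{-14 - \frac{2512}{2513}} = \sqrt{- \frac{37694}{2513}} = \frac{i \sqrt{94725022}}{2513}$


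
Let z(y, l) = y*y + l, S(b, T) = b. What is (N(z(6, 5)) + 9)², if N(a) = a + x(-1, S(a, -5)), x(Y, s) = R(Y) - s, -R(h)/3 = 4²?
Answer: 1521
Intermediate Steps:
R(h) = -48 (R(h) = -3*4² = -3*16 = -48)
x(Y, s) = -48 - s
z(y, l) = l + y² (z(y, l) = y² + l = l + y²)
N(a) = -48 (N(a) = a + (-48 - a) = -48)
(N(z(6, 5)) + 9)² = (-48 + 9)² = (-39)² = 1521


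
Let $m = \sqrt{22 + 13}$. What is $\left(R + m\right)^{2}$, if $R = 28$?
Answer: $\left(28 + \sqrt{35}\right)^{2} \approx 1150.3$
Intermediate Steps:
$m = \sqrt{35} \approx 5.9161$
$\left(R + m\right)^{2} = \left(28 + \sqrt{35}\right)^{2}$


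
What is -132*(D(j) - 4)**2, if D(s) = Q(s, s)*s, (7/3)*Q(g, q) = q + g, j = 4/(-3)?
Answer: -118976/147 ≈ -809.36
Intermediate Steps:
j = -4/3 (j = 4*(-1/3) = -4/3 ≈ -1.3333)
Q(g, q) = 3*g/7 + 3*q/7 (Q(g, q) = 3*(q + g)/7 = 3*(g + q)/7 = 3*g/7 + 3*q/7)
D(s) = 6*s**2/7 (D(s) = (3*s/7 + 3*s/7)*s = (6*s/7)*s = 6*s**2/7)
-132*(D(j) - 4)**2 = -132*(6*(-4/3)**2/7 - 4)**2 = -132*((6/7)*(16/9) - 4)**2 = -132*(32/21 - 4)**2 = -132*(-52/21)**2 = -132*2704/441 = -118976/147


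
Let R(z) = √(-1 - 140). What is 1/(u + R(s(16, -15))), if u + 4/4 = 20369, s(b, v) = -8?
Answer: 20368/414855565 - I*√141/414855565 ≈ 4.9097e-5 - 2.8623e-8*I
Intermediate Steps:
R(z) = I*√141 (R(z) = √(-141) = I*√141)
u = 20368 (u = -1 + 20369 = 20368)
1/(u + R(s(16, -15))) = 1/(20368 + I*√141)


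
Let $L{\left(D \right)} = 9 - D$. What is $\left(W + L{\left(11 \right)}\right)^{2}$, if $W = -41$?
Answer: $1849$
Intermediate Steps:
$\left(W + L{\left(11 \right)}\right)^{2} = \left(-41 + \left(9 - 11\right)\right)^{2} = \left(-41 - 2\right)^{2} = \left(-43\right)^{2} = 1849$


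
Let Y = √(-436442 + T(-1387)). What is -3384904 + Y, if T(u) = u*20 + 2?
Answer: -3384904 + 2*I*√116045 ≈ -3.3849e+6 + 681.31*I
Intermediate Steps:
T(u) = 2 + 20*u (T(u) = 20*u + 2 = 2 + 20*u)
Y = 2*I*√116045 (Y = √(-436442 + (2 + 20*(-1387))) = √(-436442 + (2 - 27740)) = √(-436442 - 27738) = √(-464180) = 2*I*√116045 ≈ 681.31*I)
-3384904 + Y = -3384904 + 2*I*√116045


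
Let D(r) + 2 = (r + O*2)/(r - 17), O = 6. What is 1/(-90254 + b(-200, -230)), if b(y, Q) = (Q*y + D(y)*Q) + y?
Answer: -217/9589938 ≈ -2.2628e-5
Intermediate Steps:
D(r) = -2 + (12 + r)/(-17 + r) (D(r) = -2 + (r + 6*2)/(r - 17) = -2 + (r + 12)/(-17 + r) = -2 + (12 + r)/(-17 + r))
b(y, Q) = y + Q*y + Q*(46 - y)/(-17 + y) (b(y, Q) = (Q*y + ((46 - y)/(-17 + y))*Q) + y = (Q*y + Q*(46 - y)/(-17 + y)) + y = y + Q*y + Q*(46 - y)/(-17 + y))
1/(-90254 + b(-200, -230)) = 1/(-90254 + (-1*(-230)*(-46 - 200) - 200*(1 - 230)*(-17 - 200))/(-17 - 200)) = 1/(-90254 + (-1*(-230)*(-246) - 200*(-229)*(-217))/(-217)) = 1/(-90254 - (-56580 - 9938600)/217) = 1/(-90254 - 1/217*(-9995180)) = 1/(-90254 + 9995180/217) = 1/(-9589938/217) = -217/9589938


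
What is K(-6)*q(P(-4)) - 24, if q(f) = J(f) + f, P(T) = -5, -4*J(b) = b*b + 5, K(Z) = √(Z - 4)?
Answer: -24 - 25*I*√10/2 ≈ -24.0 - 39.528*I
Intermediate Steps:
K(Z) = √(-4 + Z)
J(b) = -5/4 - b²/4 (J(b) = -(b*b + 5)/4 = -(b² + 5)/4 = -(5 + b²)/4 = -5/4 - b²/4)
q(f) = -5/4 + f - f²/4 (q(f) = (-5/4 - f²/4) + f = -5/4 + f - f²/4)
K(-6)*q(P(-4)) - 24 = √(-4 - 6)*(-5/4 - 5 - ¼*(-5)²) - 24 = √(-10)*(-5/4 - 5 - ¼*25) - 24 = (I*√10)*(-5/4 - 5 - 25/4) - 24 = (I*√10)*(-25/2) - 24 = -25*I*√10/2 - 24 = -24 - 25*I*√10/2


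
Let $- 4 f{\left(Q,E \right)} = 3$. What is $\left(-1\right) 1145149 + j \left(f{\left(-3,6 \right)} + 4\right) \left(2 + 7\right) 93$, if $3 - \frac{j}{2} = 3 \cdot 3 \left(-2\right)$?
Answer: $- \frac{2061797}{2} \approx -1.0309 \cdot 10^{6}$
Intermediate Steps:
$f{\left(Q,E \right)} = - \frac{3}{4}$ ($f{\left(Q,E \right)} = \left(- \frac{1}{4}\right) 3 = - \frac{3}{4}$)
$j = 42$ ($j = 6 - 2 \cdot 3 \cdot 3 \left(-2\right) = 6 - 2 \cdot 9 \left(-2\right) = 6 - -36 = 6 + 36 = 42$)
$\left(-1\right) 1145149 + j \left(f{\left(-3,6 \right)} + 4\right) \left(2 + 7\right) 93 = \left(-1\right) 1145149 + 42 \left(- \frac{3}{4} + 4\right) \left(2 + 7\right) 93 = -1145149 + 42 \cdot \frac{13}{4} \cdot 9 \cdot 93 = -1145149 + 42 \cdot \frac{117}{4} \cdot 93 = -1145149 + \frac{2457}{2} \cdot 93 = -1145149 + \frac{228501}{2} = - \frac{2061797}{2}$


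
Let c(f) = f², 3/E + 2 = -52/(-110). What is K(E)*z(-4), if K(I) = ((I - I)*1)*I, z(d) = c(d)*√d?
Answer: 0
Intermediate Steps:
E = -55/28 (E = 3/(-2 - 52/(-110)) = 3/(-2 - 52*(-1/110)) = 3/(-2 + 26/55) = 3/(-84/55) = 3*(-55/84) = -55/28 ≈ -1.9643)
z(d) = d^(5/2) (z(d) = d²*√d = d^(5/2))
K(I) = 0 (K(I) = (0*1)*I = 0*I = 0)
K(E)*z(-4) = 0*(-4)^(5/2) = 0*(32*I) = 0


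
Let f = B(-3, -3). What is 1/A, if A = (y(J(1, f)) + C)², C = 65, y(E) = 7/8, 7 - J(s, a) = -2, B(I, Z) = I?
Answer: 64/277729 ≈ 0.00023044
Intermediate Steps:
f = -3
J(s, a) = 9 (J(s, a) = 7 - 1*(-2) = 7 + 2 = 9)
y(E) = 7/8 (y(E) = 7*(⅛) = 7/8)
A = 277729/64 (A = (7/8 + 65)² = (527/8)² = 277729/64 ≈ 4339.5)
1/A = 1/(277729/64) = 64/277729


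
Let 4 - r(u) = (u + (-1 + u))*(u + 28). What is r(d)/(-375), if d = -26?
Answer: -22/75 ≈ -0.29333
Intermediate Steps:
r(u) = 4 - (-1 + 2*u)*(28 + u) (r(u) = 4 - (u + (-1 + u))*(u + 28) = 4 - (-1 + 2*u)*(28 + u))
r(d)/(-375) = (32 - 55*(-26) - 2*(-26)²)/(-375) = (32 + 1430 - 2*676)*(-1/375) = (32 + 1430 - 1352)*(-1/375) = 110*(-1/375) = -22/75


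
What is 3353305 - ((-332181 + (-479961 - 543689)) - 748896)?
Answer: 5458032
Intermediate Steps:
3353305 - ((-332181 + (-479961 - 543689)) - 748896) = 3353305 - ((-332181 - 1023650) - 748896) = 3353305 - (-1355831 - 748896) = 3353305 - 1*(-2104727) = 3353305 + 2104727 = 5458032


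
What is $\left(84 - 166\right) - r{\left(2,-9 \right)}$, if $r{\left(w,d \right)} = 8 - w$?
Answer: $-88$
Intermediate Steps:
$\left(84 - 166\right) - r{\left(2,-9 \right)} = \left(84 - 166\right) - \left(8 - 2\right) = -82 - 6 = -88$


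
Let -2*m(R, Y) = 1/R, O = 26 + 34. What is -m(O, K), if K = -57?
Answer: 1/120 ≈ 0.0083333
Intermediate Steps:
O = 60
m(R, Y) = -1/(2*R)
-m(O, K) = -(-1)/(2*60) = -1*(-1/120) = 1/120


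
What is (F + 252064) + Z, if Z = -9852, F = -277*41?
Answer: 230855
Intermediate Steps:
F = -11357
(F + 252064) + Z = (-11357 + 252064) - 9852 = 240707 - 9852 = 230855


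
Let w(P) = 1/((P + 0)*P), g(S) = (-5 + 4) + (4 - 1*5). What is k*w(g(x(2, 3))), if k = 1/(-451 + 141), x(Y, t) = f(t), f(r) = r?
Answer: -1/1240 ≈ -0.00080645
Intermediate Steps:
x(Y, t) = t
g(S) = -2 (g(S) = -1 + (4 - 5) = -1 - 1 = -2)
w(P) = P⁻² (w(P) = 1/(P*P) = 1/(P²) = P⁻²)
k = -1/310 (k = 1/(-310) = -1/310 ≈ -0.0032258)
k*w(g(x(2, 3))) = -1/310/(-2)² = -1/310*¼ = -1/1240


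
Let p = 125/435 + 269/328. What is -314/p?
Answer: -8960304/31603 ≈ -283.53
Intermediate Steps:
p = 31603/28536 (p = 125*(1/435) + 269*(1/328) = 25/87 + 269/328 = 31603/28536 ≈ 1.1075)
-314/p = -314/31603/28536 = -314*28536/31603 = -8960304/31603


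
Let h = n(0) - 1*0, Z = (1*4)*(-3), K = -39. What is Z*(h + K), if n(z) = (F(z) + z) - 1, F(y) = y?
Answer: 480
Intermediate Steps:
n(z) = -1 + 2*z (n(z) = (z + z) - 1 = 2*z - 1 = -1 + 2*z)
Z = -12 (Z = 4*(-3) = -12)
h = -1 (h = (-1 + 2*0) - 1*0 = (-1 + 0) + 0 = -1 + 0 = -1)
Z*(h + K) = -12*(-1 - 39) = -12*(-40) = 480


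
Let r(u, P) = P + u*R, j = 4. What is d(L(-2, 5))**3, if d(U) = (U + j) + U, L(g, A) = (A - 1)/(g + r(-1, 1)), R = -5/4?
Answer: 46656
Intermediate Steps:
R = -5/4 (R = -5*1/4 = -5/4 ≈ -1.2500)
r(u, P) = P - 5*u/4 (r(u, P) = P + u*(-5/4) = P - 5*u/4)
L(g, A) = (-1 + A)/(9/4 + g) (L(g, A) = (A - 1)/(g + (1 - 5/4*(-1))) = (-1 + A)/(g + (1 + 5/4)) = (-1 + A)/(g + 9/4) = (-1 + A)/(9/4 + g))
d(U) = 4 + 2*U (d(U) = (U + 4) + U = (4 + U) + U = 4 + 2*U)
d(L(-2, 5))**3 = (4 + 2*(4*(-1 + 5)/(9 + 4*(-2))))**3 = (4 + 2*(4*4/(9 - 8)))**3 = (4 + 2*(4*4/1))**3 = (4 + 2*(4*1*4))**3 = (4 + 2*16)**3 = (4 + 32)**3 = 36**3 = 46656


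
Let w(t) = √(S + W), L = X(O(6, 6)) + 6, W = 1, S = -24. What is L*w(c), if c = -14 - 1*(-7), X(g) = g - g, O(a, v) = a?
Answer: 6*I*√23 ≈ 28.775*I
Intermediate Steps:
X(g) = 0
c = -7 (c = -14 + 7 = -7)
L = 6 (L = 0 + 6 = 6)
w(t) = I*√23 (w(t) = √(-24 + 1) = √(-23) = I*√23)
L*w(c) = 6*(I*√23) = 6*I*√23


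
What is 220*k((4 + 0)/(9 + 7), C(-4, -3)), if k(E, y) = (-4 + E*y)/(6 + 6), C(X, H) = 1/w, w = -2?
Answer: -605/8 ≈ -75.625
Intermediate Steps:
C(X, H) = -½ (C(X, H) = 1/(-2) = -½)
k(E, y) = -⅓ + E*y/12 (k(E, y) = (-4 + E*y)/12 = (-4 + E*y)*(1/12) = -⅓ + E*y/12)
220*k((4 + 0)/(9 + 7), C(-4, -3)) = 220*(-⅓ + (1/12)*((4 + 0)/(9 + 7))*(-½)) = 220*(-⅓ + (1/12)*(4/16)*(-½)) = 220*(-⅓ + (1/12)*(4*(1/16))*(-½)) = 220*(-⅓ + (1/12)*(¼)*(-½)) = 220*(-⅓ - 1/96) = 220*(-11/32) = -605/8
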